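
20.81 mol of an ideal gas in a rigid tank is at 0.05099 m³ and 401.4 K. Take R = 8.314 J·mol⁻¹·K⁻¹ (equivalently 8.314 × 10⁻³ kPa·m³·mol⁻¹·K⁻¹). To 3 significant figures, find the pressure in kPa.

P ≈ 1.36e+03 kPa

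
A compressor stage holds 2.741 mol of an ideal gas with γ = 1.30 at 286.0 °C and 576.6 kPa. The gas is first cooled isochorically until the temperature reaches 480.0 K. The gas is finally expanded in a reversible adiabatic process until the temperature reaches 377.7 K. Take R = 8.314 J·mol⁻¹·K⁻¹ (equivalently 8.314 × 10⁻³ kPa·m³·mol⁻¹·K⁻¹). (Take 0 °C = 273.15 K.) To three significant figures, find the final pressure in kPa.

P₃ ≈ 175 kPa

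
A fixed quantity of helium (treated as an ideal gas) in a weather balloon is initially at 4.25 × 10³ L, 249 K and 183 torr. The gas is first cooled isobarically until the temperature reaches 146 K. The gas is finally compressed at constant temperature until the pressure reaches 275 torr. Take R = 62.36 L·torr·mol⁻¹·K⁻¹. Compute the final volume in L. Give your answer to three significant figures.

P constant ⇒ V ∝ T: P₂ = P₁; V₂ = V₁·(T₂/T₁) = 2492 L.
Isothermal, so P V is constant: T₃ = T₂; V₃ = V₂·(P₂/P₃) = 1658 L.

V₃ ≈ 1.66e+03 L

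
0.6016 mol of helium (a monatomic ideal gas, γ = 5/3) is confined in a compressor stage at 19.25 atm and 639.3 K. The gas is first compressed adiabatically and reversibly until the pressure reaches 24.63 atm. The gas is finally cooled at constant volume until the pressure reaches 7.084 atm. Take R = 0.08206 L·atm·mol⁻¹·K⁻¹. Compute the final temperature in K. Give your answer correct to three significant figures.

T₃ ≈ 203 K

From PV = nRT: V₁ = nRT₁/P₁ = 1.640 L.
Adiabatic (γ = 5/3), T V^(γ−1) and P V^γ constant: T₂ = T₁·(P₂/P₁)^((γ−1)/γ) = 705.5 K; V₂ = V₁·(P₁/P₂)^(1/γ) = 1.414 L.
V constant ⇒ P ∝ T: V₃ = V₂; T₃ = T₂·(P₃/P₂) = 202.9 K.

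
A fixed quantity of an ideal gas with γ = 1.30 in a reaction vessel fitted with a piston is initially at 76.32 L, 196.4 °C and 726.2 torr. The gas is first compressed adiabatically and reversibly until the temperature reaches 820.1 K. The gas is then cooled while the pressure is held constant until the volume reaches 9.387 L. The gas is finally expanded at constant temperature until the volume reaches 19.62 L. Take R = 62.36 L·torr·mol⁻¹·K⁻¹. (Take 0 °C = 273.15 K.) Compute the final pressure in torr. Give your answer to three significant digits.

Convert: T₁ = 469.5 K.
Adiabatic (γ = 1.30), T V^(γ−1) and P V^γ constant: P₂ = P₁·(T₂/T₁)^(γ/(γ−1)) = 8138 torr; V₂ = V₁·(T₁/T₂)^(1/(γ−1)) = 11.89 L.
P constant ⇒ V ∝ T: P₃ = P₂; T₃ = T₂·(V₃/V₂) = 647.2 K.
T constant ⇒ Boyle's law P V = const: T₄ = T₃; P₄ = P₃·(V₃/V₄) = 3894 torr.

P₄ ≈ 3.89e+03 torr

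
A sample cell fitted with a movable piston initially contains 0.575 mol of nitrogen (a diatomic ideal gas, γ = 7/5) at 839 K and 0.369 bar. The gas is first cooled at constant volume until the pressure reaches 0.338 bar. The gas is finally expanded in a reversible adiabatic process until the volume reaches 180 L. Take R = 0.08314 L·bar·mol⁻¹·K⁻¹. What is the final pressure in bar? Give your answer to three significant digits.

P₃ ≈ 0.167 bar

From PV = nRT: V₁ = nRT₁/P₁ = 108.7 L.
V constant ⇒ P ∝ T: V₂ = V₁; T₂ = T₁·(P₂/P₁) = 768.5 K.
Adiabatic (γ = 7/5), T V^(γ−1) and P V^γ constant: T₃ = T₂·(V₂/V₃)^(γ−1) = 628.1 K; P₃ = P₂·(V₂/V₃)^γ = 0.1668 bar.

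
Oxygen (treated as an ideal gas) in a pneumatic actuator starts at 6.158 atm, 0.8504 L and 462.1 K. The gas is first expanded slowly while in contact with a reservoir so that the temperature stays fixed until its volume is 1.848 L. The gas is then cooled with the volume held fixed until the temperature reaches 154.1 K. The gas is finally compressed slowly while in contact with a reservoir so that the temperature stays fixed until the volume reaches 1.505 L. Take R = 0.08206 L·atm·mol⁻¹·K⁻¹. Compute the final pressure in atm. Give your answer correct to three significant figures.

T constant ⇒ Boyle's law P V = const: T₂ = T₁; P₂ = P₁·(V₁/V₂) = 2.834 atm.
Isochoric, so P/T is constant: V₃ = V₂; P₃ = P₂·(T₃/T₂) = 0.9450 atm.
T constant ⇒ Boyle's law P V = const: T₄ = T₃; P₄ = P₃·(V₃/V₄) = 1.160 atm.

P₄ ≈ 1.16 atm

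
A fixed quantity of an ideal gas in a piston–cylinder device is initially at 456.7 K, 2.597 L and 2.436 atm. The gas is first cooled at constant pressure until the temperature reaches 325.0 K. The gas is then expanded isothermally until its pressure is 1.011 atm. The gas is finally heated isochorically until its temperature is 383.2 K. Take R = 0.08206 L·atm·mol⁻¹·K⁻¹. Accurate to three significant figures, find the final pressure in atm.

P constant ⇒ V ∝ T: P₂ = P₁; V₂ = V₁·(T₂/T₁) = 1.848 L.
Isothermal, so P V is constant: T₃ = T₂; V₃ = V₂·(P₂/P₃) = 4.453 L.
V constant ⇒ P ∝ T: V₄ = V₃; P₄ = P₃·(T₄/T₃) = 1.192 atm.

P₄ ≈ 1.19 atm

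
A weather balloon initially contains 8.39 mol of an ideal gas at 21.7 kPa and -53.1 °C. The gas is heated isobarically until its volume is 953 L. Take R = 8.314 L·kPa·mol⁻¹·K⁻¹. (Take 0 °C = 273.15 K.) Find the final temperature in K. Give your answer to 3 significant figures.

T₂ ≈ 296 K

Convert: T₁ = 220.0 K.
From PV = nRT: V₁ = nRT₁/P₁ = 707.3 L.
P constant ⇒ V ∝ T: P₂ = P₁; T₂ = T₁·(V₂/V₁) = 296.5 K.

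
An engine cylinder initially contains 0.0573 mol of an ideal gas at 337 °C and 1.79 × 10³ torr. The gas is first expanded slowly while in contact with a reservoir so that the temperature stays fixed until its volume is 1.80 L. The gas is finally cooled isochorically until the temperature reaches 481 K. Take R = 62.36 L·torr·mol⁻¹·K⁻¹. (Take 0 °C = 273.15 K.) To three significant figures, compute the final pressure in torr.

P₃ ≈ 955 torr

Convert: T₁ = 610.1 K.
From PV = nRT: V₁ = nRT₁/P₁ = 1.218 L.
Isothermal, so P V is constant: T₂ = T₁; P₂ = P₁·(V₁/V₂) = 1211 torr.
V constant ⇒ P ∝ T: V₃ = V₂; P₃ = P₂·(T₃/T₂) = 954.8 torr.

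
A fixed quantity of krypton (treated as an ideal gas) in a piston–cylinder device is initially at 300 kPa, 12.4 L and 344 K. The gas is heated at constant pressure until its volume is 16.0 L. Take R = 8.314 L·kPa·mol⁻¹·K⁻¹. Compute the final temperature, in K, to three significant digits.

T₂ ≈ 444 K

Isobaric, so V/T is constant: P₂ = P₁; T₂ = T₁·(V₂/V₁) = 443.9 K.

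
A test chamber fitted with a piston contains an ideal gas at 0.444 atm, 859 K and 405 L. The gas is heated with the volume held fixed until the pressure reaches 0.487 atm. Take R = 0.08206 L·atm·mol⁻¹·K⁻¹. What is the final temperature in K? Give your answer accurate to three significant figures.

V constant ⇒ P ∝ T: V₂ = V₁; T₂ = T₁·(P₂/P₁) = 942.2 K.

T₂ ≈ 942 K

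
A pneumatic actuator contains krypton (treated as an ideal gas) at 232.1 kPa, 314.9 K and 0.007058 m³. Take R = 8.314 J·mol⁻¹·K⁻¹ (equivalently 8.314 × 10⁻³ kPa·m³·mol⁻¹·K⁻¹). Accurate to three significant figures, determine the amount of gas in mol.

PV = nRT ⇒ n = PV/(RT) = (232.1 × 0.007058) / (8.314 × 10⁻³ × 314.9)

n ≈ 0.626 mol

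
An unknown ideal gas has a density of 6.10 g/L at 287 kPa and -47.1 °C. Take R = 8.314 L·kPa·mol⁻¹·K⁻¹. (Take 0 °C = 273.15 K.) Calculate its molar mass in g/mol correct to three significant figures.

M ≈ 39.9 g/mol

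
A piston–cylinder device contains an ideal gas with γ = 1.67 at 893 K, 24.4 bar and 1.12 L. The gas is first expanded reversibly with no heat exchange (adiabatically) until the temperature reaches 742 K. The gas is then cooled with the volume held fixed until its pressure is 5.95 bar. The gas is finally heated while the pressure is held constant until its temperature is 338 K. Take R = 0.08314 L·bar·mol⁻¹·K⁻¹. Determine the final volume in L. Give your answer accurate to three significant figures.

V₄ ≈ 1.74 L

Reversible adiabatic, γ = 1.67: P₂ = P₁·(T₂/T₁)^(γ/(γ−1)) = 15.38 bar; V₂ = V₁·(T₁/T₂)^(1/(γ−1)) = 1.477 L.
Isochoric, so P/T is constant: V₃ = V₂; T₃ = T₂·(P₃/P₂) = 287.1 K.
P constant ⇒ V ∝ T: P₄ = P₃; V₄ = V₃·(T₄/T₃) = 1.738 L.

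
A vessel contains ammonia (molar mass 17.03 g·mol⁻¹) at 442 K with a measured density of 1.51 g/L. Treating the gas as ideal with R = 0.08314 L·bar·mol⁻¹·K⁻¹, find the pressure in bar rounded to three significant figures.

ρ = PM/(RT) ⇒ P = ρRT/M = (1.51 × 0.08314 × 442.0) / 17.03

P ≈ 3.26 bar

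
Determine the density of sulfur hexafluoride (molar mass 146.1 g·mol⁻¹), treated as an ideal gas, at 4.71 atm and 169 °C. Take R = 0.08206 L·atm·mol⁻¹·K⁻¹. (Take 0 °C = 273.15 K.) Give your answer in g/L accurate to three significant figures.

ρ ≈ 19.0 g/L

ρ = PM/(RT) = (4.71 × 146.1) / (0.08206 × 442.1)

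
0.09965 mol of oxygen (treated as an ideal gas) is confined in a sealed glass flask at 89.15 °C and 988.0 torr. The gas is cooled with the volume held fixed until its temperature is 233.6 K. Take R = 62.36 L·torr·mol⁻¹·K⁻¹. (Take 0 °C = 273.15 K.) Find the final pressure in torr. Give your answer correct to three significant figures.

P₂ ≈ 637 torr

Convert: T₁ = 362.3 K.
From PV = nRT: V₁ = nRT₁/P₁ = 2.279 L.
Isochoric, so P/T is constant: V₂ = V₁; P₂ = P₁·(T₂/T₁) = 637.0 torr.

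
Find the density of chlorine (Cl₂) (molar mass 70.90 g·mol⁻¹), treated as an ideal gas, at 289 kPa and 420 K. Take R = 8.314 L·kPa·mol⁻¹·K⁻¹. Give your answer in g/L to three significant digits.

ρ ≈ 5.87 g/L

ρ = PM/(RT) = (289 × 70.90) / (8.314 × 420.0)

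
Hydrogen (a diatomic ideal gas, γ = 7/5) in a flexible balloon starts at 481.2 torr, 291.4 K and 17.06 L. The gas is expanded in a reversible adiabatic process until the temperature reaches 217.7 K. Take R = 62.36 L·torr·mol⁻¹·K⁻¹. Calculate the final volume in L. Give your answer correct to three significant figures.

V₂ ≈ 35.4 L

Reversible adiabatic, γ = 7/5: P₂ = P₁·(T₂/T₁)^(γ/(γ−1)) = 173.4 torr; V₂ = V₁·(T₁/T₂)^(1/(γ−1)) = 35.36 L.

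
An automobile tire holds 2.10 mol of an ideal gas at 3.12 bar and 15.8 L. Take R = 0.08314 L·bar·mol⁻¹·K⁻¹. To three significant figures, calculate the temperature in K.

PV = nRT ⇒ T = PV/(nR) = (3.12 × 15.8) / (2.10 × 0.08314)

T ≈ 282 K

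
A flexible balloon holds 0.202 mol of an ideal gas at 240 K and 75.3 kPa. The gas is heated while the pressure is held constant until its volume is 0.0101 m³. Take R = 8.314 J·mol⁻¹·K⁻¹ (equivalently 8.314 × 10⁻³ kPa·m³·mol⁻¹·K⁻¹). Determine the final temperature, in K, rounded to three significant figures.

From PV = nRT: V₁ = nRT₁/P₁ = 0.005353 m³.
Isobaric, so V/T is constant: P₂ = P₁; T₂ = T₁·(V₂/V₁) = 452.9 K.

T₂ ≈ 453 K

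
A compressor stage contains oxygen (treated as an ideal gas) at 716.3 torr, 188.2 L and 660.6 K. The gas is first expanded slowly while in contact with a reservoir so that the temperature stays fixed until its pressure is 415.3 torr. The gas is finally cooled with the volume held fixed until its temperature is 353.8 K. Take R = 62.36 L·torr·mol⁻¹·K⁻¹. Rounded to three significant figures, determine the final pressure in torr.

P₃ ≈ 222 torr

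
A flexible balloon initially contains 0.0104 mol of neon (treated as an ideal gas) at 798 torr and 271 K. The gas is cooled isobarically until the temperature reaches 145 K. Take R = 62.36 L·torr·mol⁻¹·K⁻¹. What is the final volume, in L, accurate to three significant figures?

V₂ ≈ 0.118 L

From PV = nRT: V₁ = nRT₁/P₁ = 0.2202 L.
Isobaric, so V/T is constant: P₂ = P₁; V₂ = V₁·(T₂/T₁) = 0.1178 L.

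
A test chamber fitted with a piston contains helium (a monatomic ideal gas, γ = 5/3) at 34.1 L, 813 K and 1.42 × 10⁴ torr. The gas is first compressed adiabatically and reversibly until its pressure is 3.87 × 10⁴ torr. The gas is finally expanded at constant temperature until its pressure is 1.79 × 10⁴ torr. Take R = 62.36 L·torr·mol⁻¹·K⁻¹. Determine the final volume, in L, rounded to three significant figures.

V₃ ≈ 40.4 L

Adiabatic (γ = 5/3), T V^(γ−1) and P V^γ constant: T₂ = T₁·(P₂/P₁)^((γ−1)/γ) = 1214 K; V₂ = V₁·(P₁/P₂)^(1/γ) = 18.69 L.
T constant ⇒ Boyle's law P V = const: T₃ = T₂; V₃ = V₂·(P₂/P₃) = 40.40 L.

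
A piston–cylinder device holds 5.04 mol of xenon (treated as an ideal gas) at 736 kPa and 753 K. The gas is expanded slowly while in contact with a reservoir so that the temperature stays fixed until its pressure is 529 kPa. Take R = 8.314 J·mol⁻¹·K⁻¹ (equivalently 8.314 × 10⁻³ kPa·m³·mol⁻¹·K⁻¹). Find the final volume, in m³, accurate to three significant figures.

From PV = nRT: V₁ = nRT₁/P₁ = 0.04287 m³.
T constant ⇒ Boyle's law P V = const: T₂ = T₁; V₂ = V₁·(P₁/P₂) = 0.05965 m³.

V₂ ≈ 0.0596 m³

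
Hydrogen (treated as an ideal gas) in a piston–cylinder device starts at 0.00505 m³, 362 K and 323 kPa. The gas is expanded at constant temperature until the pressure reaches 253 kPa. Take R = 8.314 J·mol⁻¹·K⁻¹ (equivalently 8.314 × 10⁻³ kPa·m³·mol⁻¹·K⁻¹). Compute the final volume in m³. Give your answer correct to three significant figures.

Isothermal, so P V is constant: T₂ = T₁; V₂ = V₁·(P₁/P₂) = 0.006447 m³.

V₂ ≈ 0.00645 m³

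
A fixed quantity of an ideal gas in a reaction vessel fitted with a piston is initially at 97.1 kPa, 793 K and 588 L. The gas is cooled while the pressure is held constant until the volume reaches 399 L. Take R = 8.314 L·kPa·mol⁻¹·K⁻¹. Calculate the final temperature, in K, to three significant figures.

T₂ ≈ 538 K

P constant ⇒ V ∝ T: P₂ = P₁; T₂ = T₁·(V₂/V₁) = 538.1 K.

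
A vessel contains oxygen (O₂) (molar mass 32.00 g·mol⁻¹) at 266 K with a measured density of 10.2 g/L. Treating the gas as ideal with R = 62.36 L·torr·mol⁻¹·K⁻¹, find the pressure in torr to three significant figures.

P ≈ 5.29e+03 torr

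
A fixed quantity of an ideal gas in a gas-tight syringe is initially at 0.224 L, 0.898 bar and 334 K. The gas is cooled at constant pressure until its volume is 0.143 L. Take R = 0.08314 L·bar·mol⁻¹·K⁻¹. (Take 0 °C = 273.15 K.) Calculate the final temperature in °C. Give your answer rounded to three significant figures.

Isobaric, so V/T is constant: P₂ = P₁; T₂ = T₁·(V₂/V₁) = 213.2 K.

T₂ ≈ -59.9 °C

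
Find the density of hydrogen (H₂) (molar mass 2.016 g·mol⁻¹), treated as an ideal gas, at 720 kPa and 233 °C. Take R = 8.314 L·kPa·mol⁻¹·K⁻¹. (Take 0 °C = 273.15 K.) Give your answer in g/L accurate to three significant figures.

ρ = PM/(RT) = (720 × 2.016) / (8.314 × 506.1)

ρ ≈ 0.345 g/L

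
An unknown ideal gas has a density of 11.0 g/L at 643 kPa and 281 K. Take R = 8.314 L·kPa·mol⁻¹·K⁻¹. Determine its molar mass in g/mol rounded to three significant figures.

M ≈ 40.0 g/mol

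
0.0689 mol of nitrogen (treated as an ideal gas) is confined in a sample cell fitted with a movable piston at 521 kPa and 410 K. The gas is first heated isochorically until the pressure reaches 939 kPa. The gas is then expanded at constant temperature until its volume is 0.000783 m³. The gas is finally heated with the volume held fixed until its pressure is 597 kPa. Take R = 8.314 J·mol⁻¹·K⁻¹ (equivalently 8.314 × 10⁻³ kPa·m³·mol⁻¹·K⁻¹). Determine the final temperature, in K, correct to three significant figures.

From PV = nRT: V₁ = nRT₁/P₁ = 0.0004508 m³.
V constant ⇒ P ∝ T: V₂ = V₁; T₂ = T₁·(P₂/P₁) = 738.9 K.
Isothermal, so P V is constant: T₃ = T₂; P₃ = P₂·(V₂/V₃) = 540.6 kPa.
V constant ⇒ P ∝ T: V₄ = V₃; T₄ = T₃·(P₄/P₃) = 816.0 K.

T₄ ≈ 816 K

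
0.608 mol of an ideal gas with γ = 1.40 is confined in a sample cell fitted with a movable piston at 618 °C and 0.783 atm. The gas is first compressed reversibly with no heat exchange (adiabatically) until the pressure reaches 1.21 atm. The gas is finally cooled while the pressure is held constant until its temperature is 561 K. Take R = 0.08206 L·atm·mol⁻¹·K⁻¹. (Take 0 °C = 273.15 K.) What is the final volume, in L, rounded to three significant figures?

Convert: T₁ = 891.1 K.
From PV = nRT: V₁ = nRT₁/P₁ = 56.78 L.
Adiabatic (γ = 1.40), T V^(γ−1) and P V^γ constant: T₂ = T₁·(P₂/P₁)^((γ−1)/γ) = 1009 K; V₂ = V₁·(P₁/P₂)^(1/γ) = 41.61 L.
Isobaric, so V/T is constant: P₃ = P₂; V₃ = V₂·(T₃/T₂) = 23.13 L.

V₃ ≈ 23.1 L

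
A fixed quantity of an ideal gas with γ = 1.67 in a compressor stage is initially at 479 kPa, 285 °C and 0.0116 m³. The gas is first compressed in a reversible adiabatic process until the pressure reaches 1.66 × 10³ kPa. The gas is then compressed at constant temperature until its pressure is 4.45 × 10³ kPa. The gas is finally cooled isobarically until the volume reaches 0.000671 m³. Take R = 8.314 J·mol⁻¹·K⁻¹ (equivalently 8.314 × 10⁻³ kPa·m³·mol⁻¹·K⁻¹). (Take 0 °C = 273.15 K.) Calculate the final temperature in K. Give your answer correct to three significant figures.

Convert: T₁ = 558.1 K.
Adiabatic (γ = 1.67), T V^(γ−1) and P V^γ constant: T₂ = T₁·(P₂/P₁)^((γ−1)/γ) = 919.0 K; V₂ = V₁·(P₁/P₂)^(1/γ) = 0.005511 m³.
T constant ⇒ Boyle's law P V = const: T₃ = T₂; V₃ = V₂·(P₂/P₃) = 0.002056 m³.
P constant ⇒ V ∝ T: P₄ = P₃; T₄ = T₃·(V₄/V₃) = 299.9 K.

T₄ ≈ 300 K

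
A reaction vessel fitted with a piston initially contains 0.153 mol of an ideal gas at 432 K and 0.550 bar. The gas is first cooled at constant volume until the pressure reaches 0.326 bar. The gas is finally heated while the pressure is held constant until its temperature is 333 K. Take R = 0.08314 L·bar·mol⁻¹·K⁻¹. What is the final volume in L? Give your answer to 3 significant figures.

From PV = nRT: V₁ = nRT₁/P₁ = 9.991 L.
Isochoric, so P/T is constant: V₂ = V₁; T₂ = T₁·(P₂/P₁) = 256.1 K.
Isobaric, so V/T is constant: P₃ = P₂; V₃ = V₂·(T₃/T₂) = 12.99 L.

V₃ ≈ 13.0 L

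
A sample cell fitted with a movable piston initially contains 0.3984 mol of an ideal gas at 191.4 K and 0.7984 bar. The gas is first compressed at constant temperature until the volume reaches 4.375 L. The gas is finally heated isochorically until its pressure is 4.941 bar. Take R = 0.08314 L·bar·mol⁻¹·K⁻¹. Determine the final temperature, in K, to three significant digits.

T₃ ≈ 653 K

From PV = nRT: V₁ = nRT₁/P₁ = 7.941 L.
Isothermal, so P V is constant: T₂ = T₁; P₂ = P₁·(V₁/V₂) = 1.449 bar.
V constant ⇒ P ∝ T: V₃ = V₂; T₃ = T₂·(P₃/P₂) = 652.6 K.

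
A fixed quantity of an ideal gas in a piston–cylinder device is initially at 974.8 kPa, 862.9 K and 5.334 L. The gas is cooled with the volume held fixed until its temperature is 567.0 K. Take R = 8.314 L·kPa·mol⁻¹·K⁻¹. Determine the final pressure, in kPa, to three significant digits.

Isochoric, so P/T is constant: V₂ = V₁; P₂ = P₁·(T₂/T₁) = 640.5 kPa.

P₂ ≈ 641 kPa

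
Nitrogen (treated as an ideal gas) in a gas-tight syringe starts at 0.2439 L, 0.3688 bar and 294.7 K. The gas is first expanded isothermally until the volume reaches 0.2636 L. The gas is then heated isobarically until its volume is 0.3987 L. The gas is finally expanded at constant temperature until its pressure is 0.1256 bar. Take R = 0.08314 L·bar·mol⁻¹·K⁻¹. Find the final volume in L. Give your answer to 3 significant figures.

V₄ ≈ 1.08 L

T constant ⇒ Boyle's law P V = const: T₂ = T₁; P₂ = P₁·(V₁/V₂) = 0.3412 bar.
Isobaric, so V/T is constant: P₃ = P₂; T₃ = T₂·(V₃/V₂) = 445.7 K.
T constant ⇒ Boyle's law P V = const: T₄ = T₃; V₄ = V₃·(P₃/P₄) = 1.083 L.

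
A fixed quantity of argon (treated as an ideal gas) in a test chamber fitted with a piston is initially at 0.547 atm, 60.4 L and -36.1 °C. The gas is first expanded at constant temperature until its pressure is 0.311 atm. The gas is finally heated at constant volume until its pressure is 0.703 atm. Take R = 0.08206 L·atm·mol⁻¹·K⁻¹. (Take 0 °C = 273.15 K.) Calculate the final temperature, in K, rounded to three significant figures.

Convert: T₁ = 237.0 K.
Isothermal, so P V is constant: T₂ = T₁; V₂ = V₁·(P₁/P₂) = 106.2 L.
Isochoric, so P/T is constant: V₃ = V₂; T₃ = T₂·(P₃/P₂) = 535.8 K.

T₃ ≈ 536 K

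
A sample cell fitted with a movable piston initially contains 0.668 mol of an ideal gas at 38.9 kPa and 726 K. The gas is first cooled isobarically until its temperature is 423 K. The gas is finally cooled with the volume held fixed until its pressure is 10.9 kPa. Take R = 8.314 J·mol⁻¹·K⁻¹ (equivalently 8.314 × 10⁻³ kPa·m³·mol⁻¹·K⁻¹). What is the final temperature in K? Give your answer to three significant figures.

T₃ ≈ 119 K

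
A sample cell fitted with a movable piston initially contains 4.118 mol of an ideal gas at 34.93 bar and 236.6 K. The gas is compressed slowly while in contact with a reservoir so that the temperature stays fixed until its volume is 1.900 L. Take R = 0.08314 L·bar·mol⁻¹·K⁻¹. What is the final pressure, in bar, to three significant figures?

P₂ ≈ 42.6 bar

From PV = nRT: V₁ = nRT₁/P₁ = 2.319 L.
Isothermal, so P V is constant: T₂ = T₁; P₂ = P₁·(V₁/V₂) = 42.63 bar.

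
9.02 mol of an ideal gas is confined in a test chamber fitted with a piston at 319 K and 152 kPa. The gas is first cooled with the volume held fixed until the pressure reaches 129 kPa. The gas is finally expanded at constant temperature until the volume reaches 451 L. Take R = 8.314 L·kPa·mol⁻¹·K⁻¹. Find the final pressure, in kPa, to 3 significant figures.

P₃ ≈ 45.0 kPa

From PV = nRT: V₁ = nRT₁/P₁ = 157.4 L.
V constant ⇒ P ∝ T: V₂ = V₁; T₂ = T₁·(P₂/P₁) = 270.7 K.
T constant ⇒ Boyle's law P V = const: T₃ = T₂; P₃ = P₂·(V₂/V₃) = 45.02 kPa.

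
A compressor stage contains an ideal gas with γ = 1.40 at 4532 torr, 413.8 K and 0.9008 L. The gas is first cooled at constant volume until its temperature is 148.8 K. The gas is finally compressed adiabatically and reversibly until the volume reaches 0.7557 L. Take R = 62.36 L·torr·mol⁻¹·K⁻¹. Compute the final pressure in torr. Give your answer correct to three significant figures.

P₃ ≈ 2.08e+03 torr

Isochoric, so P/T is constant: V₂ = V₁; P₂ = P₁·(T₂/T₁) = 1630 torr.
Reversible adiabatic, γ = 1.40: T₃ = T₂·(V₂/V₃)^(γ−1) = 159.6 K; P₃ = P₂·(V₂/V₃)^γ = 2084 torr.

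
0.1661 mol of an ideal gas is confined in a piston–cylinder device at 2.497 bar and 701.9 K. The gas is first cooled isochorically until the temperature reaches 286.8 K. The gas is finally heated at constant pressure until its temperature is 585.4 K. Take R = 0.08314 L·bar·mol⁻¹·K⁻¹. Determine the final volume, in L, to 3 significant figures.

V₃ ≈ 7.92 L

From PV = nRT: V₁ = nRT₁/P₁ = 3.882 L.
V constant ⇒ P ∝ T: V₂ = V₁; P₂ = P₁·(T₂/T₁) = 1.020 bar.
P constant ⇒ V ∝ T: P₃ = P₂; V₃ = V₂·(T₃/T₂) = 7.923 L.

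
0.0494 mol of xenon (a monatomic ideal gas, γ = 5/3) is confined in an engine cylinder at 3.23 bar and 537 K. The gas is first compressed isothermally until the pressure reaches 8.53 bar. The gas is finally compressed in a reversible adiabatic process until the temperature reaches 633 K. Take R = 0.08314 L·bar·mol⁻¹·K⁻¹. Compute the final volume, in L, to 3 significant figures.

V₃ ≈ 0.202 L

From PV = nRT: V₁ = nRT₁/P₁ = 0.6828 L.
T constant ⇒ Boyle's law P V = const: T₂ = T₁; V₂ = V₁·(P₁/P₂) = 0.2586 L.
Adiabatic (γ = 5/3), T V^(γ−1) and P V^γ constant: P₃ = P₂·(T₃/T₂)^(γ/(γ−1)) = 12.87 bar; V₃ = V₂·(T₂/T₃)^(1/(γ−1)) = 0.2020 L.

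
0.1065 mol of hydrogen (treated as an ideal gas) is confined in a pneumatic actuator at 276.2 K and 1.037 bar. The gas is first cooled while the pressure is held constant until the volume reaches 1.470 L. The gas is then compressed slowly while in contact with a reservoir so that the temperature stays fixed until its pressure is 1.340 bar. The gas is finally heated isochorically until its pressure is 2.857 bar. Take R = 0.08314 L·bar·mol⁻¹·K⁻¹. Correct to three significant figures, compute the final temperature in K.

From PV = nRT: V₁ = nRT₁/P₁ = 2.358 L.
Isobaric, so V/T is constant: P₂ = P₁; T₂ = T₁·(V₂/V₁) = 172.2 K.
Isothermal, so P V is constant: T₃ = T₂; V₃ = V₂·(P₂/P₃) = 1.138 L.
V constant ⇒ P ∝ T: V₄ = V₃; T₄ = T₃·(P₄/P₃) = 367.1 K.

T₄ ≈ 367 K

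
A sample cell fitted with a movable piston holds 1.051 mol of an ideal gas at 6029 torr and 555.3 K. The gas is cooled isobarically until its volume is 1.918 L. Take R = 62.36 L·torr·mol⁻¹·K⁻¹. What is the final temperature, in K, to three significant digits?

T₂ ≈ 176 K

From PV = nRT: V₁ = nRT₁/P₁ = 6.037 L.
P constant ⇒ V ∝ T: P₂ = P₁; T₂ = T₁·(V₂/V₁) = 176.4 K.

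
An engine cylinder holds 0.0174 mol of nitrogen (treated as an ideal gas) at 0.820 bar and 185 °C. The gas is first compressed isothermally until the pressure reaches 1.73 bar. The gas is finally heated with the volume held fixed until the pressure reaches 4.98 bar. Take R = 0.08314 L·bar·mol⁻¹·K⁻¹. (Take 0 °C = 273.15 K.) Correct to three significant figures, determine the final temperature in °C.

T₃ ≈ 1.05e+03 °C

Convert: T₁ = 458.1 K.
From PV = nRT: V₁ = nRT₁/P₁ = 0.8083 L.
Isothermal, so P V is constant: T₂ = T₁; V₂ = V₁·(P₁/P₂) = 0.3831 L.
Isochoric, so P/T is constant: V₃ = V₂; T₃ = T₂·(P₃/P₂) = 1319 K.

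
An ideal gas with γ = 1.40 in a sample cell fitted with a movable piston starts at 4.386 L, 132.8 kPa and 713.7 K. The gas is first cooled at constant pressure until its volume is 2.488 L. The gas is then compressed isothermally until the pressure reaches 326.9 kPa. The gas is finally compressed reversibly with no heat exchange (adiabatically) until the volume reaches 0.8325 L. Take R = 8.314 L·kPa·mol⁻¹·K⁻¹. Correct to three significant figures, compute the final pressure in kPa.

P constant ⇒ V ∝ T: P₂ = P₁; T₂ = T₁·(V₂/V₁) = 404.9 K.
T constant ⇒ Boyle's law P V = const: T₃ = T₂; V₃ = V₂·(P₂/P₃) = 1.011 L.
Adiabatic (γ = 1.40), T V^(γ−1) and P V^γ constant: T₄ = T₃·(V₃/V₄)^(γ−1) = 437.5 K; P₄ = P₃·(V₃/V₄)^γ = 428.9 kPa.

P₄ ≈ 429 kPa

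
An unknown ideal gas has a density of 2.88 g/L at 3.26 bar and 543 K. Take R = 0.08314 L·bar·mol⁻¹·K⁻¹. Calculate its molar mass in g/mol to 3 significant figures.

M ≈ 39.9 g/mol

ρ = PM/(RT) ⇒ M = ρRT/P = (2.88 × 0.08314 × 543.0) / 3.26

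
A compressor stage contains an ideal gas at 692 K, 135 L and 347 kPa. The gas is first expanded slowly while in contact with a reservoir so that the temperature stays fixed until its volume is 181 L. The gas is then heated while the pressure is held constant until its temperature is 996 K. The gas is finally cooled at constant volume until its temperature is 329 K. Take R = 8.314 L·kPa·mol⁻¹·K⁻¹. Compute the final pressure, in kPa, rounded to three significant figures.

P₄ ≈ 85.5 kPa

Isothermal, so P V is constant: T₂ = T₁; P₂ = P₁·(V₁/V₂) = 258.8 kPa.
P constant ⇒ V ∝ T: P₃ = P₂; V₃ = V₂·(T₃/T₂) = 260.5 L.
V constant ⇒ P ∝ T: V₄ = V₃; P₄ = P₃·(T₄/T₃) = 85.49 kPa.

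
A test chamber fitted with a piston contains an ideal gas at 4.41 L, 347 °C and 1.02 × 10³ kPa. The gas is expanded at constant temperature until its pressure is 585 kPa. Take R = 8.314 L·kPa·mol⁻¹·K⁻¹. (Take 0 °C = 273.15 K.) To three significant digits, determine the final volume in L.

Convert: T₁ = 620.1 K.
Isothermal, so P V is constant: T₂ = T₁; V₂ = V₁·(P₁/P₂) = 7.689 L.

V₂ ≈ 7.69 L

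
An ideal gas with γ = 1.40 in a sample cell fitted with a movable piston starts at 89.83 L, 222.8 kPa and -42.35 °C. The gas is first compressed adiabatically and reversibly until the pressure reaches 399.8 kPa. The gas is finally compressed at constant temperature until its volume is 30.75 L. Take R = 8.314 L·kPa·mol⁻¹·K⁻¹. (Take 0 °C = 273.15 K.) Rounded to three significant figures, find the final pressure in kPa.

P₃ ≈ 769 kPa

Convert: T₁ = 230.8 K.
Adiabatic (γ = 1.40), T V^(γ−1) and P V^γ constant: T₂ = T₁·(P₂/P₁)^((γ−1)/γ) = 272.8 K; V₂ = V₁·(P₁/P₂)^(1/γ) = 59.16 L.
Isothermal, so P V is constant: T₃ = T₂; P₃ = P₂·(V₂/V₃) = 769.2 kPa.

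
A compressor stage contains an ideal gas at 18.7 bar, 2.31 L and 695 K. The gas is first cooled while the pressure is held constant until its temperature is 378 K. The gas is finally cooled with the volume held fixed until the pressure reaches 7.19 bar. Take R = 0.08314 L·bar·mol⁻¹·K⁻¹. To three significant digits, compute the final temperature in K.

T₃ ≈ 145 K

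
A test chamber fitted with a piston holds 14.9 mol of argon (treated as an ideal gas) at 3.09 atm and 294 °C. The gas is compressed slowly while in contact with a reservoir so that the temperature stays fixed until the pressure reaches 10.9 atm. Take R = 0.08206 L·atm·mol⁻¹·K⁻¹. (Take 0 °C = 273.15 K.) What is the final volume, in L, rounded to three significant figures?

V₂ ≈ 63.6 L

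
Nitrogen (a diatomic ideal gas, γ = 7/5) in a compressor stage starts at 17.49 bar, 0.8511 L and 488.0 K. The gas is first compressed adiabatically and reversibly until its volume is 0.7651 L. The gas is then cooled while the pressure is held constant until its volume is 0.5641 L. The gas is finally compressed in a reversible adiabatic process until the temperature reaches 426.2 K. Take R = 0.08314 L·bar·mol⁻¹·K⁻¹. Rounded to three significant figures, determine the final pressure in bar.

P₄ ≈ 31.6 bar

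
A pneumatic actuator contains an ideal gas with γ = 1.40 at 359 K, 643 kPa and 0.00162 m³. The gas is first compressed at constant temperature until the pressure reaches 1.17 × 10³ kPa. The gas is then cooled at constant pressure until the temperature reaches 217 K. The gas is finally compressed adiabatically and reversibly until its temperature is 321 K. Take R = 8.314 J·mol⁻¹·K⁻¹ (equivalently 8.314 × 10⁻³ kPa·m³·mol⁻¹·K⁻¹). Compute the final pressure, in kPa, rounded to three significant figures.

Isothermal, so P V is constant: T₂ = T₁; V₂ = V₁·(P₁/P₂) = 0.0008903 m³.
P constant ⇒ V ∝ T: P₃ = P₂; V₃ = V₂·(T₃/T₂) = 0.0005382 m³.
Adiabatic (γ = 1.40), T V^(γ−1) and P V^γ constant: P₄ = P₃·(T₄/T₃)^(γ/(γ−1)) = 4606 kPa; V₄ = V₃·(T₃/T₄)^(1/(γ−1)) = 0.0002022 m³.

P₄ ≈ 4.61e+03 kPa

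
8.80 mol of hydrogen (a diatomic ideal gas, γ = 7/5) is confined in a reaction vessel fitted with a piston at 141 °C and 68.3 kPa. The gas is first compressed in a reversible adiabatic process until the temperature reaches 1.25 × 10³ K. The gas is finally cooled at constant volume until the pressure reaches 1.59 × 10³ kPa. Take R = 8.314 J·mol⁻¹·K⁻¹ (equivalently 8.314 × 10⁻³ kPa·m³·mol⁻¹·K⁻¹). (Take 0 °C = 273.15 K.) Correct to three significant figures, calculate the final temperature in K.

T₃ ≈ 609 K

Convert: T₁ = 414.1 K.
From PV = nRT: V₁ = nRT₁/P₁ = 0.4436 m³.
Adiabatic (γ = 7/5), T V^(γ−1) and P V^γ constant: P₂ = P₁·(T₂/T₁)^(γ/(γ−1)) = 3263 kPa; V₂ = V₁·(T₁/T₂)^(1/(γ−1)) = 0.02803 m³.
Isochoric, so P/T is constant: V₃ = V₂; T₃ = T₂·(P₃/P₂) = 609.2 K.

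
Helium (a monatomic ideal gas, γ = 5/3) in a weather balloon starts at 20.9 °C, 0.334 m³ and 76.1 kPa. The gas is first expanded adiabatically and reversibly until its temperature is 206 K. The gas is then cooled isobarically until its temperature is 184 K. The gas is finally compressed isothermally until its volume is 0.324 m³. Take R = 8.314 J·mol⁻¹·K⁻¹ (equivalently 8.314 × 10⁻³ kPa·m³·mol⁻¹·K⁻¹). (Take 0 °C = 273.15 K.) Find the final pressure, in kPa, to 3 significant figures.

Convert: T₁ = 294.0 K.
Reversible adiabatic, γ = 5/3: P₂ = P₁·(T₂/T₁)^(γ/(γ−1)) = 31.26 kPa; V₂ = V₁·(T₁/T₂)^(1/(γ−1)) = 0.5696 m³.
Isobaric, so V/T is constant: P₃ = P₂; V₃ = V₂·(T₃/T₂) = 0.5088 m³.
T constant ⇒ Boyle's law P V = const: T₄ = T₃; P₄ = P₃·(V₃/V₄) = 49.09 kPa.

P₄ ≈ 49.1 kPa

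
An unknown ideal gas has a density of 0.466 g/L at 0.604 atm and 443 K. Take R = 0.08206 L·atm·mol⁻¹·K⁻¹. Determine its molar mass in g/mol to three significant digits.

M ≈ 28.0 g/mol

ρ = PM/(RT) ⇒ M = ρRT/P = (0.466 × 0.08206 × 443.0) / 0.604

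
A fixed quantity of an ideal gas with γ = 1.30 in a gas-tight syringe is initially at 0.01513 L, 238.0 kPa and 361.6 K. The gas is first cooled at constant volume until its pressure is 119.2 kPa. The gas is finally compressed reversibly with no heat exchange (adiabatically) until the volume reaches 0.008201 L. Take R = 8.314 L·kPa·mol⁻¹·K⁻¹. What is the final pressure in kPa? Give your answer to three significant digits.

P₃ ≈ 264 kPa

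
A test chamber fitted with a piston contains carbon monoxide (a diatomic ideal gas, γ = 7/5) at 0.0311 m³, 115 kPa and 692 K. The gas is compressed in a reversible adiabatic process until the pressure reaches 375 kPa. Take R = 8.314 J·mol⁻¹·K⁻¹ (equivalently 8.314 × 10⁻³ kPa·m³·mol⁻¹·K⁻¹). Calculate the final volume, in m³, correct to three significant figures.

Reversible adiabatic, γ = 7/5: T₂ = T₁·(P₂/P₁)^((γ−1)/γ) = 970.0 K; V₂ = V₁·(P₁/P₂)^(1/γ) = 0.01337 m³.

V₂ ≈ 0.0134 m³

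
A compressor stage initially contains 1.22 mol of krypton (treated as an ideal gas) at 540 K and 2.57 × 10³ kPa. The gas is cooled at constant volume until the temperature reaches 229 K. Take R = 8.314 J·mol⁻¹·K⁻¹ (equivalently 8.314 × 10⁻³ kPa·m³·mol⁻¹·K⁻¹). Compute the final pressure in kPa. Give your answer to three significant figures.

P₂ ≈ 1.09e+03 kPa

From PV = nRT: V₁ = nRT₁/P₁ = 0.002131 m³.
Isochoric, so P/T is constant: V₂ = V₁; P₂ = P₁·(T₂/T₁) = 1090 kPa.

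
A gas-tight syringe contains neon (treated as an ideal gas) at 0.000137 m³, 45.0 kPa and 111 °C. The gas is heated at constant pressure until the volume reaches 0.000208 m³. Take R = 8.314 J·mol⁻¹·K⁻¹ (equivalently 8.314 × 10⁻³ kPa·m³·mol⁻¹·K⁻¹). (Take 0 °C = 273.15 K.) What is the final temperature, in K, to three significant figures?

T₂ ≈ 583 K

Convert: T₁ = 384.1 K.
P constant ⇒ V ∝ T: P₂ = P₁; T₂ = T₁·(V₂/V₁) = 583.2 K.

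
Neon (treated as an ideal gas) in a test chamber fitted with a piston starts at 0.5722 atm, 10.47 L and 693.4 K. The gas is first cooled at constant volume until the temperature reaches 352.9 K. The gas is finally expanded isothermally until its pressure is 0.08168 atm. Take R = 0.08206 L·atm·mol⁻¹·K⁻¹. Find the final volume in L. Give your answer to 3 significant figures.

Isochoric, so P/T is constant: V₂ = V₁; P₂ = P₁·(T₂/T₁) = 0.2912 atm.
T constant ⇒ Boyle's law P V = const: T₃ = T₂; V₃ = V₂·(P₂/P₃) = 37.33 L.

V₃ ≈ 37.3 L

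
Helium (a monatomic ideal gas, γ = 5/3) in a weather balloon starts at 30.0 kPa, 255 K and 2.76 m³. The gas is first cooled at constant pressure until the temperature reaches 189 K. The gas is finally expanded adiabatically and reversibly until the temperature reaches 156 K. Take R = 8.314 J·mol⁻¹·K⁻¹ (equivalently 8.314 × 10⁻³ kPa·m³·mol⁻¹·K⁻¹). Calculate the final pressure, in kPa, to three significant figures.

P constant ⇒ V ∝ T: P₂ = P₁; V₂ = V₁·(T₂/T₁) = 2.046 m³.
Adiabatic (γ = 5/3), T V^(γ−1) and P V^γ constant: P₃ = P₂·(T₃/T₂)^(γ/(γ−1)) = 18.57 kPa; V₃ = V₂·(T₂/T₃)^(1/(γ−1)) = 2.728 m³.

P₃ ≈ 18.6 kPa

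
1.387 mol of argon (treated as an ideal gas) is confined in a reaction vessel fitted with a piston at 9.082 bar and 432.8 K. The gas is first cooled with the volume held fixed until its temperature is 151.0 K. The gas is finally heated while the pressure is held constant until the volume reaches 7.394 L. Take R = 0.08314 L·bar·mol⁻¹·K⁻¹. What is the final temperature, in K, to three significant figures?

From PV = nRT: V₁ = nRT₁/P₁ = 5.495 L.
Isochoric, so P/T is constant: V₂ = V₁; P₂ = P₁·(T₂/T₁) = 3.169 bar.
P constant ⇒ V ∝ T: P₃ = P₂; T₃ = T₂·(V₃/V₂) = 203.2 K.

T₃ ≈ 203 K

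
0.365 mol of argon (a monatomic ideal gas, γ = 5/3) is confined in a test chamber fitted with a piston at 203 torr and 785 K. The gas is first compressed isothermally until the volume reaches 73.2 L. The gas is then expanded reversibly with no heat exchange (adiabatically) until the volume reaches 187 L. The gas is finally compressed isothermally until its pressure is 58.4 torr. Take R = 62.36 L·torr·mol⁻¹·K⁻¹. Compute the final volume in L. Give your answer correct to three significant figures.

V₄ ≈ 164 L

From PV = nRT: V₁ = nRT₁/P₁ = 88.02 L.
Isothermal, so P V is constant: T₂ = T₁; P₂ = P₁·(V₁/V₂) = 244.1 torr.
Reversible adiabatic, γ = 5/3: T₃ = T₂·(V₂/V₃)^(γ−1) = 420.1 K; P₃ = P₂·(V₂/V₃)^γ = 51.13 torr.
Isothermal, so P V is constant: T₄ = T₃; V₄ = V₃·(P₃/P₄) = 163.7 L.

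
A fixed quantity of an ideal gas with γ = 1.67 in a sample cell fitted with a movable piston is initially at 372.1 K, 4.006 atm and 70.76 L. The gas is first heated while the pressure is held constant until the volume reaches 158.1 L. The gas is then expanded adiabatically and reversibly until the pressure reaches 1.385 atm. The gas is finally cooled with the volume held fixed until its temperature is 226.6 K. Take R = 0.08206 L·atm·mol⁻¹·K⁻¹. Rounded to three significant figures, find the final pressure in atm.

P₄ ≈ 0.578 atm

P constant ⇒ V ∝ T: P₂ = P₁; T₂ = T₁·(V₂/V₁) = 831.4 K.
Adiabatic (γ = 1.67), T V^(γ−1) and P V^γ constant: T₃ = T₂·(P₃/P₂)^((γ−1)/γ) = 542.9 K; V₃ = V₂·(P₂/P₃)^(1/γ) = 298.6 L.
V constant ⇒ P ∝ T: V₄ = V₃; P₄ = P₃·(T₄/T₃) = 0.5780 atm.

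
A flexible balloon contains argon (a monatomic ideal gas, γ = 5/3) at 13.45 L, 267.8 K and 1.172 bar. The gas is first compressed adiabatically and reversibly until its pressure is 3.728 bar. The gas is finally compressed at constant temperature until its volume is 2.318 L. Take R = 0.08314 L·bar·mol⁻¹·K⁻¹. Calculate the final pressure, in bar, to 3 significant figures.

Reversible adiabatic, γ = 5/3: T₂ = T₁·(P₂/P₁)^((γ−1)/γ) = 425.4 K; V₂ = V₁·(P₁/P₂)^(1/γ) = 6.717 L.
T constant ⇒ Boyle's law P V = const: T₃ = T₂; P₃ = P₂·(V₂/V₃) = 10.80 bar.

P₃ ≈ 10.8 bar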